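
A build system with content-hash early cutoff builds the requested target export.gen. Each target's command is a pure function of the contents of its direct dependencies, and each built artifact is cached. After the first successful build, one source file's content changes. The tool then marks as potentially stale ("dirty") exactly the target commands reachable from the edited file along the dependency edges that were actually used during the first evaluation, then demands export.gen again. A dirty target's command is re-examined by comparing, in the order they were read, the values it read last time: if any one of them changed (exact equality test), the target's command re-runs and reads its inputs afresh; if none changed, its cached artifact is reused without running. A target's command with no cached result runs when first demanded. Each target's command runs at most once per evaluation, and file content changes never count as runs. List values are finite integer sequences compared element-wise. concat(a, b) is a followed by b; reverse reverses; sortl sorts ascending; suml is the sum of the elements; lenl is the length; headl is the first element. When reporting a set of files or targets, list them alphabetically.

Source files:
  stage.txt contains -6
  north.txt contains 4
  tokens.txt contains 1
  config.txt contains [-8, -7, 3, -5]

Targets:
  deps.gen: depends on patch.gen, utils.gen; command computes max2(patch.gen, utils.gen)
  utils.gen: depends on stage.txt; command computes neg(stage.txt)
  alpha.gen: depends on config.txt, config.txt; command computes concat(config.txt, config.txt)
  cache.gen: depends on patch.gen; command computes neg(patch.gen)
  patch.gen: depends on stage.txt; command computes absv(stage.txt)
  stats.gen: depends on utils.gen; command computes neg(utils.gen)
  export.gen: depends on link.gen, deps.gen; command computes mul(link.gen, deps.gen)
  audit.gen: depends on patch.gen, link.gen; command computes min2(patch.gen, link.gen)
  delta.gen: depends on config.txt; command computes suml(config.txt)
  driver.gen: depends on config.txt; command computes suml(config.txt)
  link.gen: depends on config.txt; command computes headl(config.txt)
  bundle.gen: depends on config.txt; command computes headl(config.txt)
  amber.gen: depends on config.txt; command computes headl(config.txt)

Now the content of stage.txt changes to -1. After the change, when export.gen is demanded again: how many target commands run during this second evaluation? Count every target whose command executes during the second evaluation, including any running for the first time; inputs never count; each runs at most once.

Target commands that run: deps.gen, export.gen, patch.gen, utils.gen — 4 in total.

First evaluation (everything demanded from the output):
  link.gen = headl([-8, -7, 3, -5]) = -8
  patch.gen = absv(-6) = 6
  utils.gen = neg(-6) = 6
  deps.gen = max2(6, 6) = 6
  export.gen = mul(-8, 6) = -48

Propagation after the edit:
  patch.gen: runs — stage.txt -6->-1; result 1.
  utils.gen: runs — stage.txt -6->-1; result 1.
  deps.gen: runs — patch.gen 6->1; utils.gen 6->1; result 1.
  export.gen: runs — deps.gen 6->1; result -8.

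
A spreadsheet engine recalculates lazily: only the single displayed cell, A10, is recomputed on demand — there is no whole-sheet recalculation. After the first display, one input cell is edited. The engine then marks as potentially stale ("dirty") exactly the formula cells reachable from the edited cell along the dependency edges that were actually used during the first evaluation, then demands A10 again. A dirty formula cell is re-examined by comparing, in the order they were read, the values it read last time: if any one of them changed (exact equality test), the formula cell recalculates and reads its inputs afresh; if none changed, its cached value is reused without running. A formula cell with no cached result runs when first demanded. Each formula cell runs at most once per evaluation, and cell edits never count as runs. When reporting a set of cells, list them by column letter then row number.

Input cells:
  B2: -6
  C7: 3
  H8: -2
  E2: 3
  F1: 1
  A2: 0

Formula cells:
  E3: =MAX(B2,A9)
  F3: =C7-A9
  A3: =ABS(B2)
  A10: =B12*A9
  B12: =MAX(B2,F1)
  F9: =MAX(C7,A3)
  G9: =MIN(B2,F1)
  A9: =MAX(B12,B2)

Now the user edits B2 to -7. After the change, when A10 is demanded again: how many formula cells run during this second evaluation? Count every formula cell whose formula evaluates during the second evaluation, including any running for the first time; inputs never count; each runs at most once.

Formula cells that run: A9, B12 — 2 in total.
Key observation: the cutoff stops propagation at A10 — its inputs' values are unchanged, so it reuses its cache.

First evaluation (everything demanded from the output):
  B12 = MAX(-6, 1) = 1
  A9 = MAX(1, -6) = 1
  A10 = 1 * 1 = 1

Propagation after the edit:
  B12: runs — B2 -6->-7; result 1 (same value as before).
  A9: runs — B2 -6->-7; result 1 (same value as before).
  A10: checked — values it read are unchanged (B12 unchanged, A9 unchanged); reused cached 1 without running.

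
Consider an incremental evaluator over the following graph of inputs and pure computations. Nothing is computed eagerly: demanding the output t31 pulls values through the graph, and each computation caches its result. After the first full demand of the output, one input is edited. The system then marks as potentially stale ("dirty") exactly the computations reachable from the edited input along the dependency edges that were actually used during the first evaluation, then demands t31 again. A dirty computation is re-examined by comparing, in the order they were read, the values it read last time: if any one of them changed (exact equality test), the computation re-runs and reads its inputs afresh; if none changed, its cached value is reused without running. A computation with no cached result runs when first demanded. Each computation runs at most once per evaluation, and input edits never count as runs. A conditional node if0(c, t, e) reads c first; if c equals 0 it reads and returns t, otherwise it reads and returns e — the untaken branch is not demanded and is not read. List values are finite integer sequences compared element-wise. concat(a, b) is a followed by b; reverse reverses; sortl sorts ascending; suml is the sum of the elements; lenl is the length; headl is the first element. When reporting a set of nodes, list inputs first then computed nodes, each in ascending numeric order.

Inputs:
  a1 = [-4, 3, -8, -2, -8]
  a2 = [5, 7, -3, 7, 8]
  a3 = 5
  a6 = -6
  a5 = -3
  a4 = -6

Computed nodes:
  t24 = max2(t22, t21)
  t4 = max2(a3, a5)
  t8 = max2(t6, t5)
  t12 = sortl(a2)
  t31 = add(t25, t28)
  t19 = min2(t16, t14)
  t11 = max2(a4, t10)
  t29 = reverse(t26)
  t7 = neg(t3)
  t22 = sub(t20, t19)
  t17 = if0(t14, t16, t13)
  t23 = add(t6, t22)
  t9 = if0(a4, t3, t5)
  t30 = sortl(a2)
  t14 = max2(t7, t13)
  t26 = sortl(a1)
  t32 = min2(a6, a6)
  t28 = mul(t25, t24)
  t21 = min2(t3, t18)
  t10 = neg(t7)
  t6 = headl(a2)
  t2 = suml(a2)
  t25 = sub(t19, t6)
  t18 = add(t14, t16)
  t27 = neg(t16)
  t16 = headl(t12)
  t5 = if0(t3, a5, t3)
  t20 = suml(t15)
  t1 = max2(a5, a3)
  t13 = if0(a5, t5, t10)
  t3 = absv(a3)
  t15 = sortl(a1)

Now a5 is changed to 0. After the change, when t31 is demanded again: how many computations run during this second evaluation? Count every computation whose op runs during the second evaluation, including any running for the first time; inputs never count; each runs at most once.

Run set: t5, t13 (2 run).
The important point: the flipped condition pulls in fresh nodes; t5 runs for the first time.

Initial pass — values computed on the first demand:
  t3 = absv(5) = 5
  t6 = headl([5, 7, -3, 7, 8]) = 5
  t7 = neg(5) = -5
  t10 = neg(-5) = 5
  t12 = sortl([5, 7, -3, 7, 8]) = [-3, 5, 7, 7, 8]
  t13 = if0(a5=-3 -> else branch t10) = 5
  t14 = max2(-5, 5) = 5
  t15 = sortl([-4, 3, -8, -2, -8]) = [-8, -8, -4, -2, 3]
  t16 = headl([-3, 5, 7, 7, 8]) = -3
  t18 = add(5, -3) = 2
  t19 = min2(-3, 5) = -3
  t20 = suml([-8, -8, -4, -2, 3]) = -19
  t21 = min2(5, 2) = 2
  t22 = sub(-19, -3) = -16
  t24 = max2(-16, 2) = 2
  t25 = sub(-3, 5) = -8
  t28 = mul(-8, 2) = -16
  t31 = add(-8, -16) = -24

Second demand — change propagation:
  t5: newly demanded (no cache) — executes and yields 5.
  t13: re-runs because a5 -3->0; new result 5 (unchanged).
  t14: re-examined; everything it read last time is the same (t7 unchanged, t13 unchanged) — cache 5 kept, no run.
  t18: re-examined; everything it read last time is the same (t14 unchanged, t16 unchanged) — cache 2 kept, no run.
  t19: re-examined; everything it read last time is the same (t16 unchanged, t14 unchanged) — cache -3 kept, no run.
  t21: re-examined; everything it read last time is the same (t3 unchanged, t18 unchanged) — cache 2 kept, no run.
  t22: re-examined; everything it read last time is the same (t20 unchanged, t19 unchanged) — cache -16 kept, no run.
  t24: re-examined; everything it read last time is the same (t22 unchanged, t21 unchanged) — cache 2 kept, no run.
  t25: re-examined; everything it read last time is the same (t19 unchanged, t6 unchanged) — cache -8 kept, no run.
  t28: re-examined; everything it read last time is the same (t25 unchanged, t24 unchanged) — cache -16 kept, no run.
  t31: re-examined; everything it read last time is the same (t25 unchanged, t28 unchanged) — cache -24 kept, no run.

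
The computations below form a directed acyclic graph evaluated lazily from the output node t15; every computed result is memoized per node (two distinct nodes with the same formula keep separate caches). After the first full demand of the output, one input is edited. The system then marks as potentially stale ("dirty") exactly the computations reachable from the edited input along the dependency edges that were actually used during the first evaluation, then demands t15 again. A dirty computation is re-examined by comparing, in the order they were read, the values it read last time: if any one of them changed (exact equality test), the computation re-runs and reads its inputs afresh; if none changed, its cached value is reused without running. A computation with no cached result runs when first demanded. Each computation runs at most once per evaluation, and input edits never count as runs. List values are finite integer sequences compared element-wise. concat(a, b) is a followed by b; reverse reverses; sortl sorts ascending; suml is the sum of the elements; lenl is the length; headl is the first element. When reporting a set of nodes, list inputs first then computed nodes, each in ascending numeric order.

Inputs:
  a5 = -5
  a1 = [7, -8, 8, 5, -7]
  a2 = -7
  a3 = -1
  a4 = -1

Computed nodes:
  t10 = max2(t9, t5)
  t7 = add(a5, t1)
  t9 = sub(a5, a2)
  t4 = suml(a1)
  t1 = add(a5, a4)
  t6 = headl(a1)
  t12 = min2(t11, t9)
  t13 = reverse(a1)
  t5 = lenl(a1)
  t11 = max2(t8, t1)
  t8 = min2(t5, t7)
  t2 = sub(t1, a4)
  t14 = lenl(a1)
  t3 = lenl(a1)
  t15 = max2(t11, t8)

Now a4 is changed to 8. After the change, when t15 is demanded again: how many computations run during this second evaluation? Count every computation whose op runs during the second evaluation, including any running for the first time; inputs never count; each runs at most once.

First demand of the output computes:
  t1 = add(-5, -1) = -6
  t5 = lenl([7, -8, 8, 5, -7]) = 5
  t7 = add(-5, -6) = -11
  t8 = min2(5, -11) = -11
  t11 = max2(-11, -6) = -6
  t15 = max2(-6, -11) = -6

After the edit, cleaning proceeds:
  t1: a read changed (a4 -1->8) — executes, giving 3.
  t7: a read changed (t1 -6->3) — executes, giving -2.
  t8: a read changed (t7 -11->-2) — executes, giving -2.
  t11: a read changed (t8 -11->-2; t1 -6->3) — executes, giving 3.
  t15: a read changed (t11 -6->3; t8 -11->-2) — executes, giving 3.

5 computations run: t1, t7, t8, t11, t15.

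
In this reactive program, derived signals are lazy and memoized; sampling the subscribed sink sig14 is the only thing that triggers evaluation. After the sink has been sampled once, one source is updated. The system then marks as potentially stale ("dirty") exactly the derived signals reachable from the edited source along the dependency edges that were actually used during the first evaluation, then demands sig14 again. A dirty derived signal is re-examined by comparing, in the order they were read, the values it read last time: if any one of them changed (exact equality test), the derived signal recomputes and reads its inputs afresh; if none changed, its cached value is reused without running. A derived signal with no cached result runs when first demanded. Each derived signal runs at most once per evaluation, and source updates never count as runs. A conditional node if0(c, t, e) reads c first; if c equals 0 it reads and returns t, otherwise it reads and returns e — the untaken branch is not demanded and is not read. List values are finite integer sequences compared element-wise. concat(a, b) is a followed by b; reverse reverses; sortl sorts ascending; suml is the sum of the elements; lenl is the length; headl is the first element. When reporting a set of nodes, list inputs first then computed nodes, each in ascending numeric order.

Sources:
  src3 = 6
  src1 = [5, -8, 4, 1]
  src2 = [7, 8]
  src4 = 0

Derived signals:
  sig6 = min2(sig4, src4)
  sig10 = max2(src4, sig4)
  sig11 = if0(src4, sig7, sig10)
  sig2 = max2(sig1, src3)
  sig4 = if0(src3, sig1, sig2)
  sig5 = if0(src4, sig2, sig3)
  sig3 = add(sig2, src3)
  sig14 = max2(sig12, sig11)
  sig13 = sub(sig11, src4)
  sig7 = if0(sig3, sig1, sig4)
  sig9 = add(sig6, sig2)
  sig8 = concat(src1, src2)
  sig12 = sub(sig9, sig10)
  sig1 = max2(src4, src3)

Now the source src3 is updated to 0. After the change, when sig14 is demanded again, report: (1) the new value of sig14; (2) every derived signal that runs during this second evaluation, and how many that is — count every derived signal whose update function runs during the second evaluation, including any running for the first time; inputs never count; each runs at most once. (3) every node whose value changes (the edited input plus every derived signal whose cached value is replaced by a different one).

Demanding sig14 again yields 0.
11 derived signals run: sig1, sig2, sig3, sig4, sig6, sig7, sig9, sig10, sig11, sig12, sig14.
The nodes whose values change: src3, sig1, sig2, sig3, sig4, sig7, sig9, sig10, sig11, sig14.

First demand of the output computes:
  sig1 = max2(0, 6) = 6
  sig2 = max2(6, 6) = 6
  sig3 = add(6, 6) = 12
  sig4 = if0(src3=6 -> else branch sig2) = 6
  sig6 = min2(6, 0) = 0
  sig7 = if0(sig3=12 -> else branch sig4) = 6
  sig9 = add(0, 6) = 6
  sig10 = max2(0, 6) = 6
  sig11 = if0(src4=0 -> then branch sig7) = 6
  sig12 = sub(6, 6) = 0
  sig14 = max2(0, 6) = 6

After the edit, cleaning proceeds:
  sig1: a read changed (src3 6->0) — executes, giving 0.
  sig2: a read changed (sig1 6->0; src3 6->0) — executes, giving 0.
  sig3: a read changed (sig2 6->0; src3 6->0) — executes, giving 0.
  sig4: a read changed (src3 6->0; sig2 6->0) — executes, giving 0.
  sig6: a read changed (sig4 6->0) — executes, giving 0 — identical to its old value.
  sig7: a read changed (sig3 12->0; sig4 6->0) — executes, giving 0.
  sig9: a read changed (sig2 6->0) — executes, giving 0.
  sig10: a read changed (sig4 6->0) — executes, giving 0.
  sig11: a read changed (sig7 6->0) — executes, giving 0.
  sig12: a read changed (sig9 6->0; sig10 6->0) — executes, giving 0 — identical to its old value.
  sig14: a read changed (sig11 6->0) — executes, giving 0.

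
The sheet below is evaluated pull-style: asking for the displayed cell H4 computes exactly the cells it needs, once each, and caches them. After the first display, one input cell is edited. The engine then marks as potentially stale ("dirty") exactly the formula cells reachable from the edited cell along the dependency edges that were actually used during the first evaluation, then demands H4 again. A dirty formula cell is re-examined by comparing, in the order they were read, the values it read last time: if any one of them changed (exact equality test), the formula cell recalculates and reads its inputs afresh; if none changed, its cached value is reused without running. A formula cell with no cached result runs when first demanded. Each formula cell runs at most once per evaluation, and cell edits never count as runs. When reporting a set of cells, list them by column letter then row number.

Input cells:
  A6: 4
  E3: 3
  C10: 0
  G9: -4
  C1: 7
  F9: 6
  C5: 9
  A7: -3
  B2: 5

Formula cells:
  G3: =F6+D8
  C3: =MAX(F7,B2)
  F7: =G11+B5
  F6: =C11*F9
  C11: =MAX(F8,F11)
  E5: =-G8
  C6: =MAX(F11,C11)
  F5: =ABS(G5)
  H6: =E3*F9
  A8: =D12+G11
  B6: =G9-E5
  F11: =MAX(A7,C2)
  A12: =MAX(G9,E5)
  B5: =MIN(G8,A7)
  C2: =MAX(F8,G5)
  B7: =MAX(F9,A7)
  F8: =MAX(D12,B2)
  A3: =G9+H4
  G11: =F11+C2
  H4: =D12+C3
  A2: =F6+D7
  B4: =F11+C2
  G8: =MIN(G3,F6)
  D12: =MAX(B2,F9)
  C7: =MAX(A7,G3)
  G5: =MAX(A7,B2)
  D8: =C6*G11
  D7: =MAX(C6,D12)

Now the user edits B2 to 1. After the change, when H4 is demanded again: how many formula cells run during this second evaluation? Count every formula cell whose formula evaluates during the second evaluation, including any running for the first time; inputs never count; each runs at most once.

First demand of the output computes:
  D12 = MAX(5, 6) = 6
  F8 = MAX(6, 5) = 6
  G5 = MAX(-3, 5) = 5
  C2 = MAX(6, 5) = 6
  F11 = MAX(-3, 6) = 6
  C11 = MAX(6, 6) = 6
  C6 = MAX(6, 6) = 6
  F6 = 6 * 6 = 36
  G11 = 6 + 6 = 12
  D8 = 6 * 12 = 72
  G3 = 36 + 72 = 108
  G8 = MIN(108, 36) = 36
  B5 = MIN(36, -3) = -3
  F7 = 12 + -3 = 9
  C3 = MAX(9, 5) = 9
  H4 = 6 + 9 = 15

After the edit, cleaning proceeds:
  D12: a read changed (B2 5->1) — executes, giving 6 — identical to its old value.
  F8: a read changed (B2 5->1) — executes, giving 6 — identical to its old value.
  G5: a read changed (B2 5->1) — executes, giving 1.
  C2: a read changed (G5 5->1) — executes, giving 6 — identical to its old value.
  F11: dirty, but its reads are unchanged (A7 unchanged, C2 unchanged); cached 6 stands.
  C11: dirty, but its reads are unchanged (F8 unchanged, F11 unchanged); cached 6 stands.
  C6: dirty, but its reads are unchanged (F11 unchanged, C11 unchanged); cached 6 stands.
  F6: dirty, but its reads are unchanged (C11 unchanged, F9 unchanged); cached 36 stands.
  G11: dirty, but its reads are unchanged (F11 unchanged, C2 unchanged); cached 12 stands.
  D8: dirty, but its reads are unchanged (C6 unchanged, G11 unchanged); cached 72 stands.
  G3: dirty, but its reads are unchanged (F6 unchanged, D8 unchanged); cached 108 stands.
  G8: dirty, but its reads are unchanged (G3 unchanged, F6 unchanged); cached 36 stands.
  B5: dirty, but its reads are unchanged (G8 unchanged, A7 unchanged); cached -3 stands.
  F7: dirty, but its reads are unchanged (G11 unchanged, B5 unchanged); cached 9 stands.
  C3: a read changed (B2 5->1) — executes, giving 9 — identical to its old value.
  H4: dirty, but its reads are unchanged (D12 unchanged, C3 unchanged); cached 15 stands.

Note where the cutoff bites: F11 is checked, finds nothing changed, and keeps its cache.

5 formula cells run: C2, C3, D12, F8, G5.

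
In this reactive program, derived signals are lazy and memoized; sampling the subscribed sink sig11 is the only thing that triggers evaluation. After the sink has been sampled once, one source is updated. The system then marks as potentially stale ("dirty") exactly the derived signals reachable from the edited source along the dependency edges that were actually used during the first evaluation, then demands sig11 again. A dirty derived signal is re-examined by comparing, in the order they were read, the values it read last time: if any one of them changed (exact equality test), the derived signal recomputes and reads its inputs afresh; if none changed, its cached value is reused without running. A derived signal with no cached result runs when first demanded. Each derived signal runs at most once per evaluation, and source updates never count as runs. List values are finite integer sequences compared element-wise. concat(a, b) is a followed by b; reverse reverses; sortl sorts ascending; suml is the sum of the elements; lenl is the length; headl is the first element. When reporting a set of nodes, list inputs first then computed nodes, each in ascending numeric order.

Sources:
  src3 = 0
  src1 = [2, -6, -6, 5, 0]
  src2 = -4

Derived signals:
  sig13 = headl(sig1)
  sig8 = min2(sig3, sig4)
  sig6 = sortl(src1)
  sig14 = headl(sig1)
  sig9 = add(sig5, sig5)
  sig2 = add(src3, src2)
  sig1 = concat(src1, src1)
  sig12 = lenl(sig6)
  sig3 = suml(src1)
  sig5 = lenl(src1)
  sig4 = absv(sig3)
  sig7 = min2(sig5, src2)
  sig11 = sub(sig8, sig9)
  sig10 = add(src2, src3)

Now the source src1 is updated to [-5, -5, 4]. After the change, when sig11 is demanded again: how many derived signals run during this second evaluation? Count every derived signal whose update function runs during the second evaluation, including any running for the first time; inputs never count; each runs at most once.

First demand of the output computes:
  sig3 = suml([2, -6, -6, 5, 0]) = -5
  sig4 = absv(-5) = 5
  sig5 = lenl([2, -6, -6, 5, 0]) = 5
  sig8 = min2(-5, 5) = -5
  sig9 = add(5, 5) = 10
  sig11 = sub(-5, 10) = -15

After the edit, cleaning proceeds:
  sig3: a read changed (src1 [2, -6, -6, 5, 0]->[-5, -5, 4]) — executes, giving -6.
  sig4: a read changed (sig3 -5->-6) — executes, giving 6.
  sig5: a read changed (src1 [2, -6, -6, 5, 0]->[-5, -5, 4]) — executes, giving 3.
  sig8: a read changed (sig3 -5->-6; sig4 5->6) — executes, giving -6.
  sig9: a read changed (sig5 5->3; sig5 5->3) — executes, giving 6.
  sig11: a read changed (sig8 -5->-6; sig9 10->6) — executes, giving -12.

6 derived signals run: sig3, sig4, sig5, sig8, sig9, sig11.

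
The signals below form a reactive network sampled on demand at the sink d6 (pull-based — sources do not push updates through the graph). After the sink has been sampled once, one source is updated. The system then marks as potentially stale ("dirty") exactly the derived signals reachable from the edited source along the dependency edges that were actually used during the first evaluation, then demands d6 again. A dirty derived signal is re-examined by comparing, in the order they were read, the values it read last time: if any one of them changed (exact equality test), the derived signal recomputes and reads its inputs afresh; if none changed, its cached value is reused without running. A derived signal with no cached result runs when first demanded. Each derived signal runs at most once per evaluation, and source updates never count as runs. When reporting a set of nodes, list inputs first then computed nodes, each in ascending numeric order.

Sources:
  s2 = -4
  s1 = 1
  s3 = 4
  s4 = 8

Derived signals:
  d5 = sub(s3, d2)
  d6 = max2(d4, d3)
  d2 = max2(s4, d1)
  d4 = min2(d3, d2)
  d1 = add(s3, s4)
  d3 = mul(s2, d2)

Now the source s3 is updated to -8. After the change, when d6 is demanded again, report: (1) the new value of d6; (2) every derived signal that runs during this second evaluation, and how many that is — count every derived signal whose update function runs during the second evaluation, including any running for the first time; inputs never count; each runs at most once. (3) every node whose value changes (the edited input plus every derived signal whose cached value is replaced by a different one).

Initial pass — values computed on the first demand:
  d1 = add(4, 8) = 12
  d2 = max2(8, 12) = 12
  d3 = mul(-4, 12) = -48
  d4 = min2(-48, 12) = -48
  d6 = max2(-48, -48) = -48

Second demand — change propagation:
  d1: re-runs because s3 4->-8; new result 0.
  d2: re-runs because d1 12->0; new result 8.
  d3: re-runs because d2 12->8; new result -32.
  d4: re-runs because d3 -48->-32; d2 12->8; new result -32.
  d6: re-runs because d4 -48->-32; d3 -48->-32; new result -32.

d6 now evaluates to -32.
Run set: d1, d2, d3, d4, d6 (5 run).
Changed values: s3, d1, d2, d3, d4, d6.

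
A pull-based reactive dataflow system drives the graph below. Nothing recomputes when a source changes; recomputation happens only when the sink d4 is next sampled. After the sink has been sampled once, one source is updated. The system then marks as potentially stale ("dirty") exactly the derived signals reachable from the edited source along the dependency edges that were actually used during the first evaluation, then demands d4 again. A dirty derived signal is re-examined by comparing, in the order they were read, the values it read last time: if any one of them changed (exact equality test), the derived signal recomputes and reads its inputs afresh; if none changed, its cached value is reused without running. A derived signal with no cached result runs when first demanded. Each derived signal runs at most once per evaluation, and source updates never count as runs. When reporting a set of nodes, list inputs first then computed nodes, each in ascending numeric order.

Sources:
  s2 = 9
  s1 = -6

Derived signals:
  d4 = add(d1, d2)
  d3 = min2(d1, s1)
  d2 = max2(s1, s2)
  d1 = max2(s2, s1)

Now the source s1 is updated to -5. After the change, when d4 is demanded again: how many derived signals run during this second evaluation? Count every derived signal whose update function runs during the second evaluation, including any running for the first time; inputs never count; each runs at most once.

Derived signals that run: d1, d2 — 2 in total.
Key observation: the cutoff stops propagation at d4 — its inputs' values are unchanged, so it reuses its cache.

First evaluation (everything demanded from the output):
  d1 = max2(9, -6) = 9
  d2 = max2(-6, 9) = 9
  d4 = add(9, 9) = 18

Propagation after the edit:
  d1: runs — s1 -6->-5; result 9 (same value as before).
  d2: runs — s1 -6->-5; result 9 (same value as before).
  d4: checked — values it read are unchanged (d1 unchanged, d2 unchanged); reused cached 18 without running.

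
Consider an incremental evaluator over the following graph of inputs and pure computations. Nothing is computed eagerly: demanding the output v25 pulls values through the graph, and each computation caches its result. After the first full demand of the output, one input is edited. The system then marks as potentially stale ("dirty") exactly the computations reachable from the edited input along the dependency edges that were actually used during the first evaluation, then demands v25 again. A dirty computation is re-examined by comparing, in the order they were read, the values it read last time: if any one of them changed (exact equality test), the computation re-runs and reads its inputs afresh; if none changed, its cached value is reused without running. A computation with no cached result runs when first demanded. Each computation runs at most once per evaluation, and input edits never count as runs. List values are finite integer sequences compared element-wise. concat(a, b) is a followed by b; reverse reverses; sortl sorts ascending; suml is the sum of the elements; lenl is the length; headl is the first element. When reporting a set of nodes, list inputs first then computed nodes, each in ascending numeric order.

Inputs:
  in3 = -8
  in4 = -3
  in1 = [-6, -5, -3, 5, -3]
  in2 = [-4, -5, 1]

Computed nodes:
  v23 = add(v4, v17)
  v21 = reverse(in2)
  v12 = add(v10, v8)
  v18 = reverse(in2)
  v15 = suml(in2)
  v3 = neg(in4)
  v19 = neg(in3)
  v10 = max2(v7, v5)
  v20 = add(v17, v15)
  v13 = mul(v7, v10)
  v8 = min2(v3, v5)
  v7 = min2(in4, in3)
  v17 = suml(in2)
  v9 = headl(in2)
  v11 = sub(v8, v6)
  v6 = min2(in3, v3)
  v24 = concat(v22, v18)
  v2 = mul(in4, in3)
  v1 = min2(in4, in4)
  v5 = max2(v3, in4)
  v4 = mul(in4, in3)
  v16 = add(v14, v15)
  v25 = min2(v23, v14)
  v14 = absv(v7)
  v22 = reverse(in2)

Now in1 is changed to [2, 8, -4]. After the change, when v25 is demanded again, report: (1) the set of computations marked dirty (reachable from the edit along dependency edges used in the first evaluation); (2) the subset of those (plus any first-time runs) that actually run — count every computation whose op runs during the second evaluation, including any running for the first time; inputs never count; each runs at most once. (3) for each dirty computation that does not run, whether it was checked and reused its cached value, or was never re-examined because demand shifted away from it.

Initial pass — values computed on the first demand:
  v4 = mul(-3, -8) = 24
  v7 = min2(-3, -8) = -8
  v14 = absv(-8) = 8
  v17 = suml([-4, -5, 1]) = -8
  v23 = add(24, -8) = 16
  v25 = min2(16, 8) = 8

Second demand — change propagation:
  no demanded computation ever read in1, so the edit dirties nothing and nothing runs.

The important point: nothing the output needs ever reads in1, so the edit is invisible to it.

Dirty set: none.
Run set: none (0 run).
All dirty computations ended up running.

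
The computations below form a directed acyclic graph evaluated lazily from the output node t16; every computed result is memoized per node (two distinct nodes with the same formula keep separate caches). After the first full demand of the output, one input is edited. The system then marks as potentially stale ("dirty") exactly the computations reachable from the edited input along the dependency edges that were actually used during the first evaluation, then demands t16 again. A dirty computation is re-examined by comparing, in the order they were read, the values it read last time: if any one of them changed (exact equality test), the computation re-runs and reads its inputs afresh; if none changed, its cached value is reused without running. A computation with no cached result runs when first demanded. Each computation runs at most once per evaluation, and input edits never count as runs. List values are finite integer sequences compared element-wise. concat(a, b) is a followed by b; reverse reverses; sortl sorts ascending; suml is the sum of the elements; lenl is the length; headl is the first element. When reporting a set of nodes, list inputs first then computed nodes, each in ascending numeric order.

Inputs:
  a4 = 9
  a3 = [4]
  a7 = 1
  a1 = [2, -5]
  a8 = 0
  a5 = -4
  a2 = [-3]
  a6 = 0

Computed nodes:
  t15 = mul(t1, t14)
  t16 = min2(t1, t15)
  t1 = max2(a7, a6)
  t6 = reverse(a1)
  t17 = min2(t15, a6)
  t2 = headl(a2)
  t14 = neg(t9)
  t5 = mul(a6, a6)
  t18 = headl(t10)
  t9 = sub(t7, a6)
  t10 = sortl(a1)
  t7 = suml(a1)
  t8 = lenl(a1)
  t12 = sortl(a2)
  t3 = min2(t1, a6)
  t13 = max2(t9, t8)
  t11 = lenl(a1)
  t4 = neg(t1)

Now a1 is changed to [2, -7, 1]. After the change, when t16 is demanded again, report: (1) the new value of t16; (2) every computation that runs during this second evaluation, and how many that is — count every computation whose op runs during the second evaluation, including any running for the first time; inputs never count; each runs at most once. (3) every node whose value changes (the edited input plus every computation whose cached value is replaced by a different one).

First demand of the output computes:
  t1 = max2(1, 0) = 1
  t7 = suml([2, -5]) = -3
  t9 = sub(-3, 0) = -3
  t14 = neg(-3) = 3
  t15 = mul(1, 3) = 3
  t16 = min2(1, 3) = 1

After the edit, cleaning proceeds:
  t7: a read changed (a1 [2, -5]->[2, -7, 1]) — executes, giving -4.
  t9: a read changed (t7 -3->-4) — executes, giving -4.
  t14: a read changed (t9 -3->-4) — executes, giving 4.
  t15: a read changed (t14 3->4) — executes, giving 4.
  t16: a read changed (t15 3->4) — executes, giving 1 — identical to its old value.

Demanding t16 again yields 1.
5 computations run: t7, t9, t14, t15, t16.
The nodes whose values change: a1, t7, t9, t14, t15.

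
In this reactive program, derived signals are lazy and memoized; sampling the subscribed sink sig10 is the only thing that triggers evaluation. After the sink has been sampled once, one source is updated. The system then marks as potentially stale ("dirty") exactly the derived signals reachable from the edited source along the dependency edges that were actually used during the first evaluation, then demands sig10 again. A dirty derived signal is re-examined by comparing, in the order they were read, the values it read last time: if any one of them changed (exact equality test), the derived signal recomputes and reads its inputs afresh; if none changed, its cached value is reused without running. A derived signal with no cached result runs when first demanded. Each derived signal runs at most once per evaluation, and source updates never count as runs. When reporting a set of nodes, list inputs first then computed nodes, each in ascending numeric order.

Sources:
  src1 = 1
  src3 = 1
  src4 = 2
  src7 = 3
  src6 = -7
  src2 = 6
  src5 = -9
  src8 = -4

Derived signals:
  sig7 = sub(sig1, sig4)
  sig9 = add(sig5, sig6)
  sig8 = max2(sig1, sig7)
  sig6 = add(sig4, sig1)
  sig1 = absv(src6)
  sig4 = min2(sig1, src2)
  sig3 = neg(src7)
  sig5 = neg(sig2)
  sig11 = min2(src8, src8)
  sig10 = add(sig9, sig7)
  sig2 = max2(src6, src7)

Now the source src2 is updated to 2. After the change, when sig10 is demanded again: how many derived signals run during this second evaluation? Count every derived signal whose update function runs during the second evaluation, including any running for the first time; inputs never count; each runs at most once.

First demand of the output computes:
  sig1 = absv(-7) = 7
  sig2 = max2(-7, 3) = 3
  sig4 = min2(7, 6) = 6
  sig5 = neg(3) = -3
  sig6 = add(6, 7) = 13
  sig7 = sub(7, 6) = 1
  sig9 = add(-3, 13) = 10
  sig10 = add(10, 1) = 11

After the edit, cleaning proceeds:
  sig4: a read changed (src2 6->2) — executes, giving 2.
  sig6: a read changed (sig4 6->2) — executes, giving 9.
  sig7: a read changed (sig4 6->2) — executes, giving 5.
  sig9: a read changed (sig6 13->9) — executes, giving 6.
  sig10: a read changed (sig9 10->6; sig7 1->5) — executes, giving 11 — identical to its old value.

5 derived signals run: sig4, sig6, sig7, sig9, sig10.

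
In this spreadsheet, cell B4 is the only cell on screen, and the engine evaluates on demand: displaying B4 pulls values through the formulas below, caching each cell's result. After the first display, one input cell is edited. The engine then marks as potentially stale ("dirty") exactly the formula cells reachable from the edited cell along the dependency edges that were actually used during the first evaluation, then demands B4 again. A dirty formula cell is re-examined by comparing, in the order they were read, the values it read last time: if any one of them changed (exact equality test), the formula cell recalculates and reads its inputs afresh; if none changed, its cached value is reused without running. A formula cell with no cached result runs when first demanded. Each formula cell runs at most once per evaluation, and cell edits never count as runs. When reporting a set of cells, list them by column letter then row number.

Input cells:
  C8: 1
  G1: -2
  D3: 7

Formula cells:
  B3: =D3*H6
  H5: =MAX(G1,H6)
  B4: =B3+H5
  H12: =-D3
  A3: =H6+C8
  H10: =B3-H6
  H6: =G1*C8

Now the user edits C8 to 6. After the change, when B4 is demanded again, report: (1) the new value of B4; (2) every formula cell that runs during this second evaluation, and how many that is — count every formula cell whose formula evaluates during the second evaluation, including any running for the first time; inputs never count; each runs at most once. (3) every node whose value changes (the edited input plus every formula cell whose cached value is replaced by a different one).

Initial pass — values computed on the first demand:
  H6 = -2 * 1 = -2
  B3 = 7 * -2 = -14
  H5 = MAX(-2, -2) = -2
  B4 = -14 + -2 = -16

Second demand — change propagation:
  H6: re-runs because C8 1->6; new result -12.
  B3: re-runs because H6 -2->-12; new result -84.
  H5: re-runs because H6 -2->-12; new result -2 (unchanged).
  B4: re-runs because B3 -14->-84; new result -86.

B4 now evaluates to -86.
Run set: B3, B4, H5, H6 (4 run).
Changed values: B3, B4, C8, H6.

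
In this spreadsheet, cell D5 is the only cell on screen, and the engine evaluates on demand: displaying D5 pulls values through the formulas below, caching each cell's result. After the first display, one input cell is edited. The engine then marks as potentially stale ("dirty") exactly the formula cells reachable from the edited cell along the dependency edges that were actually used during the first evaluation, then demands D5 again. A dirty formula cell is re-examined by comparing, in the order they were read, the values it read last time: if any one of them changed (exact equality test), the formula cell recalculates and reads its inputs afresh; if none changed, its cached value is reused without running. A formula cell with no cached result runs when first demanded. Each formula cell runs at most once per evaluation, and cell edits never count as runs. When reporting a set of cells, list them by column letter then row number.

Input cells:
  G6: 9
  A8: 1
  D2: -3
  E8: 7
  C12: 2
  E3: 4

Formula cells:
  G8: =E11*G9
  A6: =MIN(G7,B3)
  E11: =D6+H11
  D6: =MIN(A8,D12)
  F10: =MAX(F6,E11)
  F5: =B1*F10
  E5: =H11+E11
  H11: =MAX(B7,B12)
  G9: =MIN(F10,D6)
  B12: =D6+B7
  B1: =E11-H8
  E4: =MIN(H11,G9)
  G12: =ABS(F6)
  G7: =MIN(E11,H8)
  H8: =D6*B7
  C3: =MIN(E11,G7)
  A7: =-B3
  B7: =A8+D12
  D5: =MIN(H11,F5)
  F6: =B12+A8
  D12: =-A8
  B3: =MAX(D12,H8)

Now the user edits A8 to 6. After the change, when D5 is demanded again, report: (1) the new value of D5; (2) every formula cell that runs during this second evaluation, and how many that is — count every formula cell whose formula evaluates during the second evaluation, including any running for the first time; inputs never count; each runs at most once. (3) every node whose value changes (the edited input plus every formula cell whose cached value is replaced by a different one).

D5 now evaluates to 0.
Run set: B1, B7, B12, D6, D12, E11, F5, F6, F10, H8, H11 (11 run).
Changed values: A8, B1, B12, D6, D12, E11.
The important point: at D5 every value read last time is unchanged, so the dirty flag clears without a run.

Initial pass — values computed on the first demand:
  D12 = -(1) = -1
  B7 = 1 + -1 = 0
  D6 = MIN(1, -1) = -1
  B12 = -1 + 0 = -1
  F6 = -1 + 1 = 0
  H8 = -1 * 0 = 0
  H11 = MAX(0, -1) = 0
  E11 = -1 + 0 = -1
  B1 = -1 - 0 = -1
  F10 = MAX(0, -1) = 0
  F5 = -1 * 0 = 0
  D5 = MIN(0, 0) = 0

Second demand — change propagation:
  D12: re-runs because A8 1->6; new result -6.
  B7: re-runs because A8 1->6; D12 -1->-6; new result 0 (unchanged).
  D6: re-runs because A8 1->6; D12 -1->-6; new result -6.
  B12: re-runs because D6 -1->-6; new result -6.
  F6: re-runs because B12 -1->-6; A8 1->6; new result 0 (unchanged).
  H8: re-runs because D6 -1->-6; new result 0 (unchanged).
  H11: re-runs because B12 -1->-6; new result 0 (unchanged).
  E11: re-runs because D6 -1->-6; new result -6.
  B1: re-runs because E11 -1->-6; new result -6.
  F10: re-runs because E11 -1->-6; new result 0 (unchanged).
  F5: re-runs because B1 -1->-6; new result 0 (unchanged).
  D5: re-examined; everything it read last time is the same (H11 unchanged, F5 unchanged) — cache 0 kept, no run.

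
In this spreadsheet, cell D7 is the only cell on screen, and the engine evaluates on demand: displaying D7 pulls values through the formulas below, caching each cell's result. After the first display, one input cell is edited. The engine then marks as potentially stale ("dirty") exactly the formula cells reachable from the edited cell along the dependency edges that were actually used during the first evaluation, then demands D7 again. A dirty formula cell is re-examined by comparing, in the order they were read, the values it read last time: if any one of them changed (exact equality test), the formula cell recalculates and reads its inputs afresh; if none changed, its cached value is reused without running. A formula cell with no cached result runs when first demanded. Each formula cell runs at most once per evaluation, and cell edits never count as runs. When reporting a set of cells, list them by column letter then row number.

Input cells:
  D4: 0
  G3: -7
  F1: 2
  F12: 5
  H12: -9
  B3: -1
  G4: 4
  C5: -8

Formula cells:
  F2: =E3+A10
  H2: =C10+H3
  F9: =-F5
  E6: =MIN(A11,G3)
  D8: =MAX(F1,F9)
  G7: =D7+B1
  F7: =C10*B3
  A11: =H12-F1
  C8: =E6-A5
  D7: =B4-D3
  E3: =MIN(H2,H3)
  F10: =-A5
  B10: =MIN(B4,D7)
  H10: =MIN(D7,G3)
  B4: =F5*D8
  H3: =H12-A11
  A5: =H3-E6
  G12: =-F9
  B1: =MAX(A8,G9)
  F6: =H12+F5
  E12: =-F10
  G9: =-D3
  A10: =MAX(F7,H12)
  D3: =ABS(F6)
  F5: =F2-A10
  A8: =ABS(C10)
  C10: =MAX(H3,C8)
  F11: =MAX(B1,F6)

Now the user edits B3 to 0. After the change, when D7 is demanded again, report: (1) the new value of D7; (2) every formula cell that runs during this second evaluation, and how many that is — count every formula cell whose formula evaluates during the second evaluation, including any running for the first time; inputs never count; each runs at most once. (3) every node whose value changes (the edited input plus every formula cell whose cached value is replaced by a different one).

D7 now evaluates to -3.
Run set: A10, F2, F5, F7 (4 run).
Changed values: A10, B3, F2, F7.
The important point: F5 recomputes to an identical value, and the output ends up unchanged.

Initial pass — values computed on the first demand:
  A11 = -9 - 2 = -11
  E6 = MIN(-11, -7) = -11
  H3 = -9 - -11 = 2
  A5 = 2 - -11 = 13
  C8 = -11 - 13 = -24
  C10 = MAX(2, -24) = 2
  F7 = 2 * -1 = -2
  A10 = MAX(-2, -9) = -2
  H2 = 2 + 2 = 4
  E3 = MIN(4, 2) = 2
  F2 = 2 + -2 = 0
  F5 = 0 - -2 = 2
  F6 = -9 + 2 = -7
  D3 = ABS(-7) = 7
  F9 = -(2) = -2
  D8 = MAX(2, -2) = 2
  B4 = 2 * 2 = 4
  D7 = 4 - 7 = -3

Second demand — change propagation:
  F7: re-runs because B3 -1->0; new result 0.
  A10: re-runs because F7 -2->0; new result 0.
  F2: re-runs because A10 -2->0; new result 2.
  F5: re-runs because F2 0->2; A10 -2->0; new result 2 (unchanged).
  F6: re-examined; everything it read last time is the same (H12 unchanged, F5 unchanged) — cache -7 kept, no run.
  D3: re-examined; everything it read last time is the same (F6 unchanged) — cache 7 kept, no run.
  F9: re-examined; everything it read last time is the same (F5 unchanged) — cache -2 kept, no run.
  D8: re-examined; everything it read last time is the same (F1 unchanged, F9 unchanged) — cache 2 kept, no run.
  B4: re-examined; everything it read last time is the same (F5 unchanged, D8 unchanged) — cache 4 kept, no run.
  D7: re-examined; everything it read last time is the same (B4 unchanged, D3 unchanged) — cache -3 kept, no run.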